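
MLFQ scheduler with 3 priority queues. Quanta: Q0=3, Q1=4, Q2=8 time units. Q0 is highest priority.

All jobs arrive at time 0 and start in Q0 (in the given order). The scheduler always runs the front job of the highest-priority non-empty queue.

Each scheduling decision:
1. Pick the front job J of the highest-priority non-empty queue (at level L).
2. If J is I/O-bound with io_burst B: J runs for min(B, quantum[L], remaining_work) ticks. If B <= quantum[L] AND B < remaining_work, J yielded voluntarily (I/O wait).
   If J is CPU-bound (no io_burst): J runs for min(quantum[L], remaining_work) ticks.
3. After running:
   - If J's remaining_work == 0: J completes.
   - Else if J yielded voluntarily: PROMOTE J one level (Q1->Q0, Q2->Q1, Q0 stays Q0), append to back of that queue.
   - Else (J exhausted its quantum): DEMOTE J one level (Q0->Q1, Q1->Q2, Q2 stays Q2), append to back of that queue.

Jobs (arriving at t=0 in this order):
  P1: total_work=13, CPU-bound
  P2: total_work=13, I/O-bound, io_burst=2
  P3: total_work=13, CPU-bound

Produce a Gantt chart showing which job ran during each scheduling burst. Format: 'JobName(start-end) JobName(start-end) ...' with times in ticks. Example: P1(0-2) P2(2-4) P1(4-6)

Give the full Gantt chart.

t=0-3: P1@Q0 runs 3, rem=10, quantum used, demote→Q1. Q0=[P2,P3] Q1=[P1] Q2=[]
t=3-5: P2@Q0 runs 2, rem=11, I/O yield, promote→Q0. Q0=[P3,P2] Q1=[P1] Q2=[]
t=5-8: P3@Q0 runs 3, rem=10, quantum used, demote→Q1. Q0=[P2] Q1=[P1,P3] Q2=[]
t=8-10: P2@Q0 runs 2, rem=9, I/O yield, promote→Q0. Q0=[P2] Q1=[P1,P3] Q2=[]
t=10-12: P2@Q0 runs 2, rem=7, I/O yield, promote→Q0. Q0=[P2] Q1=[P1,P3] Q2=[]
t=12-14: P2@Q0 runs 2, rem=5, I/O yield, promote→Q0. Q0=[P2] Q1=[P1,P3] Q2=[]
t=14-16: P2@Q0 runs 2, rem=3, I/O yield, promote→Q0. Q0=[P2] Q1=[P1,P3] Q2=[]
t=16-18: P2@Q0 runs 2, rem=1, I/O yield, promote→Q0. Q0=[P2] Q1=[P1,P3] Q2=[]
t=18-19: P2@Q0 runs 1, rem=0, completes. Q0=[] Q1=[P1,P3] Q2=[]
t=19-23: P1@Q1 runs 4, rem=6, quantum used, demote→Q2. Q0=[] Q1=[P3] Q2=[P1]
t=23-27: P3@Q1 runs 4, rem=6, quantum used, demote→Q2. Q0=[] Q1=[] Q2=[P1,P3]
t=27-33: P1@Q2 runs 6, rem=0, completes. Q0=[] Q1=[] Q2=[P3]
t=33-39: P3@Q2 runs 6, rem=0, completes. Q0=[] Q1=[] Q2=[]

Answer: P1(0-3) P2(3-5) P3(5-8) P2(8-10) P2(10-12) P2(12-14) P2(14-16) P2(16-18) P2(18-19) P1(19-23) P3(23-27) P1(27-33) P3(33-39)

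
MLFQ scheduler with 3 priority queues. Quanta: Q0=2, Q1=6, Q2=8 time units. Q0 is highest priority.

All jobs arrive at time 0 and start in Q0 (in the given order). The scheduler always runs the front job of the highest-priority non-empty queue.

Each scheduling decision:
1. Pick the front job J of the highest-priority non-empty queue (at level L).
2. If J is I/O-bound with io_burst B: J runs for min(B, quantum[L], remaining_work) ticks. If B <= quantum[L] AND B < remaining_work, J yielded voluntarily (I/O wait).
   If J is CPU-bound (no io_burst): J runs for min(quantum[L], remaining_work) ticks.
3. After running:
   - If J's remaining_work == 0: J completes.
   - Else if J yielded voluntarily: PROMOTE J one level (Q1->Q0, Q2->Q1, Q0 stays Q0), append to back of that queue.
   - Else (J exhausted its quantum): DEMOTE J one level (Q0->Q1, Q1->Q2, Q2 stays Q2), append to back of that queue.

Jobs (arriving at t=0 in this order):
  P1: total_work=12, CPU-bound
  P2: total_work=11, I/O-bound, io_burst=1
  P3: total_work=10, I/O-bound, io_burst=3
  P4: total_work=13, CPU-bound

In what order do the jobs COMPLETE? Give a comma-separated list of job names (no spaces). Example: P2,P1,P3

Answer: P2,P3,P1,P4

Derivation:
t=0-2: P1@Q0 runs 2, rem=10, quantum used, demote→Q1. Q0=[P2,P3,P4] Q1=[P1] Q2=[]
t=2-3: P2@Q0 runs 1, rem=10, I/O yield, promote→Q0. Q0=[P3,P4,P2] Q1=[P1] Q2=[]
t=3-5: P3@Q0 runs 2, rem=8, quantum used, demote→Q1. Q0=[P4,P2] Q1=[P1,P3] Q2=[]
t=5-7: P4@Q0 runs 2, rem=11, quantum used, demote→Q1. Q0=[P2] Q1=[P1,P3,P4] Q2=[]
t=7-8: P2@Q0 runs 1, rem=9, I/O yield, promote→Q0. Q0=[P2] Q1=[P1,P3,P4] Q2=[]
t=8-9: P2@Q0 runs 1, rem=8, I/O yield, promote→Q0. Q0=[P2] Q1=[P1,P3,P4] Q2=[]
t=9-10: P2@Q0 runs 1, rem=7, I/O yield, promote→Q0. Q0=[P2] Q1=[P1,P3,P4] Q2=[]
t=10-11: P2@Q0 runs 1, rem=6, I/O yield, promote→Q0. Q0=[P2] Q1=[P1,P3,P4] Q2=[]
t=11-12: P2@Q0 runs 1, rem=5, I/O yield, promote→Q0. Q0=[P2] Q1=[P1,P3,P4] Q2=[]
t=12-13: P2@Q0 runs 1, rem=4, I/O yield, promote→Q0. Q0=[P2] Q1=[P1,P3,P4] Q2=[]
t=13-14: P2@Q0 runs 1, rem=3, I/O yield, promote→Q0. Q0=[P2] Q1=[P1,P3,P4] Q2=[]
t=14-15: P2@Q0 runs 1, rem=2, I/O yield, promote→Q0. Q0=[P2] Q1=[P1,P3,P4] Q2=[]
t=15-16: P2@Q0 runs 1, rem=1, I/O yield, promote→Q0. Q0=[P2] Q1=[P1,P3,P4] Q2=[]
t=16-17: P2@Q0 runs 1, rem=0, completes. Q0=[] Q1=[P1,P3,P4] Q2=[]
t=17-23: P1@Q1 runs 6, rem=4, quantum used, demote→Q2. Q0=[] Q1=[P3,P4] Q2=[P1]
t=23-26: P3@Q1 runs 3, rem=5, I/O yield, promote→Q0. Q0=[P3] Q1=[P4] Q2=[P1]
t=26-28: P3@Q0 runs 2, rem=3, quantum used, demote→Q1. Q0=[] Q1=[P4,P3] Q2=[P1]
t=28-34: P4@Q1 runs 6, rem=5, quantum used, demote→Q2. Q0=[] Q1=[P3] Q2=[P1,P4]
t=34-37: P3@Q1 runs 3, rem=0, completes. Q0=[] Q1=[] Q2=[P1,P4]
t=37-41: P1@Q2 runs 4, rem=0, completes. Q0=[] Q1=[] Q2=[P4]
t=41-46: P4@Q2 runs 5, rem=0, completes. Q0=[] Q1=[] Q2=[]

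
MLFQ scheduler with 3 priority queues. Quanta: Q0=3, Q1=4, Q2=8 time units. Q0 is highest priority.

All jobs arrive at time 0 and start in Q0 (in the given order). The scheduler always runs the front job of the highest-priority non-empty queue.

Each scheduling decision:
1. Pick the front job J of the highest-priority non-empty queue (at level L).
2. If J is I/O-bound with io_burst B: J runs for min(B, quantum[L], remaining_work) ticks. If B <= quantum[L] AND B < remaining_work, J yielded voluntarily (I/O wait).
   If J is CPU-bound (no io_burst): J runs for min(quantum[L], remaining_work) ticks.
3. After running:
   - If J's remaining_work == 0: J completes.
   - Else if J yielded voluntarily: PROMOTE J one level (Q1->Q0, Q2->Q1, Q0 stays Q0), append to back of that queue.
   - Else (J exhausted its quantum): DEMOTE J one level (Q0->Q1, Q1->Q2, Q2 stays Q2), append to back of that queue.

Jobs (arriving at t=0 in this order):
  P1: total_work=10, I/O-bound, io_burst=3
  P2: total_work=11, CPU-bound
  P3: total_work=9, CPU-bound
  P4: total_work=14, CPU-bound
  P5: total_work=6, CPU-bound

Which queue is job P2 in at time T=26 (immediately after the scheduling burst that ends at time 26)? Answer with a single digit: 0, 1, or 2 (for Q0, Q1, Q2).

t=0-3: P1@Q0 runs 3, rem=7, I/O yield, promote→Q0. Q0=[P2,P3,P4,P5,P1] Q1=[] Q2=[]
t=3-6: P2@Q0 runs 3, rem=8, quantum used, demote→Q1. Q0=[P3,P4,P5,P1] Q1=[P2] Q2=[]
t=6-9: P3@Q0 runs 3, rem=6, quantum used, demote→Q1. Q0=[P4,P5,P1] Q1=[P2,P3] Q2=[]
t=9-12: P4@Q0 runs 3, rem=11, quantum used, demote→Q1. Q0=[P5,P1] Q1=[P2,P3,P4] Q2=[]
t=12-15: P5@Q0 runs 3, rem=3, quantum used, demote→Q1. Q0=[P1] Q1=[P2,P3,P4,P5] Q2=[]
t=15-18: P1@Q0 runs 3, rem=4, I/O yield, promote→Q0. Q0=[P1] Q1=[P2,P3,P4,P5] Q2=[]
t=18-21: P1@Q0 runs 3, rem=1, I/O yield, promote→Q0. Q0=[P1] Q1=[P2,P3,P4,P5] Q2=[]
t=21-22: P1@Q0 runs 1, rem=0, completes. Q0=[] Q1=[P2,P3,P4,P5] Q2=[]
t=22-26: P2@Q1 runs 4, rem=4, quantum used, demote→Q2. Q0=[] Q1=[P3,P4,P5] Q2=[P2]
t=26-30: P3@Q1 runs 4, rem=2, quantum used, demote→Q2. Q0=[] Q1=[P4,P5] Q2=[P2,P3]
t=30-34: P4@Q1 runs 4, rem=7, quantum used, demote→Q2. Q0=[] Q1=[P5] Q2=[P2,P3,P4]
t=34-37: P5@Q1 runs 3, rem=0, completes. Q0=[] Q1=[] Q2=[P2,P3,P4]
t=37-41: P2@Q2 runs 4, rem=0, completes. Q0=[] Q1=[] Q2=[P3,P4]
t=41-43: P3@Q2 runs 2, rem=0, completes. Q0=[] Q1=[] Q2=[P4]
t=43-50: P4@Q2 runs 7, rem=0, completes. Q0=[] Q1=[] Q2=[]

Answer: 2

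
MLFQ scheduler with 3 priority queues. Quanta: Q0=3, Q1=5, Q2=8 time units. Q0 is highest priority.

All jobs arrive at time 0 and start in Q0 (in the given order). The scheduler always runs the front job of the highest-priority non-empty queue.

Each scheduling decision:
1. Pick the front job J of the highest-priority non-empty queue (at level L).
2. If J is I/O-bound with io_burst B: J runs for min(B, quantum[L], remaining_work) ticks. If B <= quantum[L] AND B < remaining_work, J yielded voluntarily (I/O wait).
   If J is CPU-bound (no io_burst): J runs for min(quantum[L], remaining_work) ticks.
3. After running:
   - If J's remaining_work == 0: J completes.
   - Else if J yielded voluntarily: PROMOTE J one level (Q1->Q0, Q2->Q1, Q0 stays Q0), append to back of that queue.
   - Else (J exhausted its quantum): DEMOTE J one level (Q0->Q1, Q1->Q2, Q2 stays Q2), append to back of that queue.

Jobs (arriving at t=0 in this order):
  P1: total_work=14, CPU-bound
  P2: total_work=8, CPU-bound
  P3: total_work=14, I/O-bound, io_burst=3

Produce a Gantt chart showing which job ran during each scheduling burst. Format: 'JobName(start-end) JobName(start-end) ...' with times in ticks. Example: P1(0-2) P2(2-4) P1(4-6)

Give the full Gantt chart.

Answer: P1(0-3) P2(3-6) P3(6-9) P3(9-12) P3(12-15) P3(15-18) P3(18-20) P1(20-25) P2(25-30) P1(30-36)

Derivation:
t=0-3: P1@Q0 runs 3, rem=11, quantum used, demote→Q1. Q0=[P2,P3] Q1=[P1] Q2=[]
t=3-6: P2@Q0 runs 3, rem=5, quantum used, demote→Q1. Q0=[P3] Q1=[P1,P2] Q2=[]
t=6-9: P3@Q0 runs 3, rem=11, I/O yield, promote→Q0. Q0=[P3] Q1=[P1,P2] Q2=[]
t=9-12: P3@Q0 runs 3, rem=8, I/O yield, promote→Q0. Q0=[P3] Q1=[P1,P2] Q2=[]
t=12-15: P3@Q0 runs 3, rem=5, I/O yield, promote→Q0. Q0=[P3] Q1=[P1,P2] Q2=[]
t=15-18: P3@Q0 runs 3, rem=2, I/O yield, promote→Q0. Q0=[P3] Q1=[P1,P2] Q2=[]
t=18-20: P3@Q0 runs 2, rem=0, completes. Q0=[] Q1=[P1,P2] Q2=[]
t=20-25: P1@Q1 runs 5, rem=6, quantum used, demote→Q2. Q0=[] Q1=[P2] Q2=[P1]
t=25-30: P2@Q1 runs 5, rem=0, completes. Q0=[] Q1=[] Q2=[P1]
t=30-36: P1@Q2 runs 6, rem=0, completes. Q0=[] Q1=[] Q2=[]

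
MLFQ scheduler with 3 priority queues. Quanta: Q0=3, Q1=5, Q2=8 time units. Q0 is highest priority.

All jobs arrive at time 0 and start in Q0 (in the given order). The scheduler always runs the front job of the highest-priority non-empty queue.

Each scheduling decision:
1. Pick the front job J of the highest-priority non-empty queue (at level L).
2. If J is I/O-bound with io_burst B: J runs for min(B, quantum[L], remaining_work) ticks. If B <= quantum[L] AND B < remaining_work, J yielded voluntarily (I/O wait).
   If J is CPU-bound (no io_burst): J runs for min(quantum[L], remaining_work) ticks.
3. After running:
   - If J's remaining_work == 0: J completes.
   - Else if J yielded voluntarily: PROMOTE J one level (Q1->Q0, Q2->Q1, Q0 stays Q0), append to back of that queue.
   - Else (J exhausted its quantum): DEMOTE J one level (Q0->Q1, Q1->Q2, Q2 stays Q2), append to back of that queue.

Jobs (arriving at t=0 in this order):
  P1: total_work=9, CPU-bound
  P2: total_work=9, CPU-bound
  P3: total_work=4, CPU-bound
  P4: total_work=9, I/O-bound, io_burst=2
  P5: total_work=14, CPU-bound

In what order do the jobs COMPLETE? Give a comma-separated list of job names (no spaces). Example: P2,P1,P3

t=0-3: P1@Q0 runs 3, rem=6, quantum used, demote→Q1. Q0=[P2,P3,P4,P5] Q1=[P1] Q2=[]
t=3-6: P2@Q0 runs 3, rem=6, quantum used, demote→Q1. Q0=[P3,P4,P5] Q1=[P1,P2] Q2=[]
t=6-9: P3@Q0 runs 3, rem=1, quantum used, demote→Q1. Q0=[P4,P5] Q1=[P1,P2,P3] Q2=[]
t=9-11: P4@Q0 runs 2, rem=7, I/O yield, promote→Q0. Q0=[P5,P4] Q1=[P1,P2,P3] Q2=[]
t=11-14: P5@Q0 runs 3, rem=11, quantum used, demote→Q1. Q0=[P4] Q1=[P1,P2,P3,P5] Q2=[]
t=14-16: P4@Q0 runs 2, rem=5, I/O yield, promote→Q0. Q0=[P4] Q1=[P1,P2,P3,P5] Q2=[]
t=16-18: P4@Q0 runs 2, rem=3, I/O yield, promote→Q0. Q0=[P4] Q1=[P1,P2,P3,P5] Q2=[]
t=18-20: P4@Q0 runs 2, rem=1, I/O yield, promote→Q0. Q0=[P4] Q1=[P1,P2,P3,P5] Q2=[]
t=20-21: P4@Q0 runs 1, rem=0, completes. Q0=[] Q1=[P1,P2,P3,P5] Q2=[]
t=21-26: P1@Q1 runs 5, rem=1, quantum used, demote→Q2. Q0=[] Q1=[P2,P3,P5] Q2=[P1]
t=26-31: P2@Q1 runs 5, rem=1, quantum used, demote→Q2. Q0=[] Q1=[P3,P5] Q2=[P1,P2]
t=31-32: P3@Q1 runs 1, rem=0, completes. Q0=[] Q1=[P5] Q2=[P1,P2]
t=32-37: P5@Q1 runs 5, rem=6, quantum used, demote→Q2. Q0=[] Q1=[] Q2=[P1,P2,P5]
t=37-38: P1@Q2 runs 1, rem=0, completes. Q0=[] Q1=[] Q2=[P2,P5]
t=38-39: P2@Q2 runs 1, rem=0, completes. Q0=[] Q1=[] Q2=[P5]
t=39-45: P5@Q2 runs 6, rem=0, completes. Q0=[] Q1=[] Q2=[]

Answer: P4,P3,P1,P2,P5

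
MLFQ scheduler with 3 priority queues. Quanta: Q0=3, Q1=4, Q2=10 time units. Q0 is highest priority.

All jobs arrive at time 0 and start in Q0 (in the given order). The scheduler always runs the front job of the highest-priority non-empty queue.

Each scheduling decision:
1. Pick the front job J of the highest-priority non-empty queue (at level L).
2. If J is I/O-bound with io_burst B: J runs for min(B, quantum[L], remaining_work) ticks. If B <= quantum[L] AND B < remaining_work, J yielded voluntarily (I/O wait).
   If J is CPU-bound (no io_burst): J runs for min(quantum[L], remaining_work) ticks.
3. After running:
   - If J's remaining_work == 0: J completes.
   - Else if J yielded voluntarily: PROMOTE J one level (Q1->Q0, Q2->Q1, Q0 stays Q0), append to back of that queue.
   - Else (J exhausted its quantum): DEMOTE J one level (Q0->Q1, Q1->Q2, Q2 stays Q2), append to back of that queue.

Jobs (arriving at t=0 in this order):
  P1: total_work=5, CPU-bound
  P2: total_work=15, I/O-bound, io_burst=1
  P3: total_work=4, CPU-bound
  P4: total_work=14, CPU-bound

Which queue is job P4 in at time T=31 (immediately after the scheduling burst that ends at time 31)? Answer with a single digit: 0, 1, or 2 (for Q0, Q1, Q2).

t=0-3: P1@Q0 runs 3, rem=2, quantum used, demote→Q1. Q0=[P2,P3,P4] Q1=[P1] Q2=[]
t=3-4: P2@Q0 runs 1, rem=14, I/O yield, promote→Q0. Q0=[P3,P4,P2] Q1=[P1] Q2=[]
t=4-7: P3@Q0 runs 3, rem=1, quantum used, demote→Q1. Q0=[P4,P2] Q1=[P1,P3] Q2=[]
t=7-10: P4@Q0 runs 3, rem=11, quantum used, demote→Q1. Q0=[P2] Q1=[P1,P3,P4] Q2=[]
t=10-11: P2@Q0 runs 1, rem=13, I/O yield, promote→Q0. Q0=[P2] Q1=[P1,P3,P4] Q2=[]
t=11-12: P2@Q0 runs 1, rem=12, I/O yield, promote→Q0. Q0=[P2] Q1=[P1,P3,P4] Q2=[]
t=12-13: P2@Q0 runs 1, rem=11, I/O yield, promote→Q0. Q0=[P2] Q1=[P1,P3,P4] Q2=[]
t=13-14: P2@Q0 runs 1, rem=10, I/O yield, promote→Q0. Q0=[P2] Q1=[P1,P3,P4] Q2=[]
t=14-15: P2@Q0 runs 1, rem=9, I/O yield, promote→Q0. Q0=[P2] Q1=[P1,P3,P4] Q2=[]
t=15-16: P2@Q0 runs 1, rem=8, I/O yield, promote→Q0. Q0=[P2] Q1=[P1,P3,P4] Q2=[]
t=16-17: P2@Q0 runs 1, rem=7, I/O yield, promote→Q0. Q0=[P2] Q1=[P1,P3,P4] Q2=[]
t=17-18: P2@Q0 runs 1, rem=6, I/O yield, promote→Q0. Q0=[P2] Q1=[P1,P3,P4] Q2=[]
t=18-19: P2@Q0 runs 1, rem=5, I/O yield, promote→Q0. Q0=[P2] Q1=[P1,P3,P4] Q2=[]
t=19-20: P2@Q0 runs 1, rem=4, I/O yield, promote→Q0. Q0=[P2] Q1=[P1,P3,P4] Q2=[]
t=20-21: P2@Q0 runs 1, rem=3, I/O yield, promote→Q0. Q0=[P2] Q1=[P1,P3,P4] Q2=[]
t=21-22: P2@Q0 runs 1, rem=2, I/O yield, promote→Q0. Q0=[P2] Q1=[P1,P3,P4] Q2=[]
t=22-23: P2@Q0 runs 1, rem=1, I/O yield, promote→Q0. Q0=[P2] Q1=[P1,P3,P4] Q2=[]
t=23-24: P2@Q0 runs 1, rem=0, completes. Q0=[] Q1=[P1,P3,P4] Q2=[]
t=24-26: P1@Q1 runs 2, rem=0, completes. Q0=[] Q1=[P3,P4] Q2=[]
t=26-27: P3@Q1 runs 1, rem=0, completes. Q0=[] Q1=[P4] Q2=[]
t=27-31: P4@Q1 runs 4, rem=7, quantum used, demote→Q2. Q0=[] Q1=[] Q2=[P4]
t=31-38: P4@Q2 runs 7, rem=0, completes. Q0=[] Q1=[] Q2=[]

Answer: 2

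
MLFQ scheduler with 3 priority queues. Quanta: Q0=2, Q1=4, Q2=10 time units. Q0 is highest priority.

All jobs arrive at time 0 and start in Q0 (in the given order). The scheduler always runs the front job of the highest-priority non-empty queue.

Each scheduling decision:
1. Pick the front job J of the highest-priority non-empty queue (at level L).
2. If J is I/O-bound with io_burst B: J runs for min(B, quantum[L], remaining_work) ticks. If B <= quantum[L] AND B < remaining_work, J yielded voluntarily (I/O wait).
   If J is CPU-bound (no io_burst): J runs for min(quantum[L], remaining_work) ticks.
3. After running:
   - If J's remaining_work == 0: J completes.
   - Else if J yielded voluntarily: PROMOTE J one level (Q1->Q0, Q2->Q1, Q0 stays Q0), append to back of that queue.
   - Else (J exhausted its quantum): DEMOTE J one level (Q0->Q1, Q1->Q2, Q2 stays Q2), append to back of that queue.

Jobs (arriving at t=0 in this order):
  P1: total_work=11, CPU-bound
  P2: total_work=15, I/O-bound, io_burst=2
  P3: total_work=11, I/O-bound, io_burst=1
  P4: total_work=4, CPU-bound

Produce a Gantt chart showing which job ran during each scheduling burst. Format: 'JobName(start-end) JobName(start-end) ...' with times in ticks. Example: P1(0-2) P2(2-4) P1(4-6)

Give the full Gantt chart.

Answer: P1(0-2) P2(2-4) P3(4-5) P4(5-7) P2(7-9) P3(9-10) P2(10-12) P3(12-13) P2(13-15) P3(15-16) P2(16-18) P3(18-19) P2(19-21) P3(21-22) P2(22-24) P3(24-25) P2(25-26) P3(26-27) P3(27-28) P3(28-29) P3(29-30) P1(30-34) P4(34-36) P1(36-41)

Derivation:
t=0-2: P1@Q0 runs 2, rem=9, quantum used, demote→Q1. Q0=[P2,P3,P4] Q1=[P1] Q2=[]
t=2-4: P2@Q0 runs 2, rem=13, I/O yield, promote→Q0. Q0=[P3,P4,P2] Q1=[P1] Q2=[]
t=4-5: P3@Q0 runs 1, rem=10, I/O yield, promote→Q0. Q0=[P4,P2,P3] Q1=[P1] Q2=[]
t=5-7: P4@Q0 runs 2, rem=2, quantum used, demote→Q1. Q0=[P2,P3] Q1=[P1,P4] Q2=[]
t=7-9: P2@Q0 runs 2, rem=11, I/O yield, promote→Q0. Q0=[P3,P2] Q1=[P1,P4] Q2=[]
t=9-10: P3@Q0 runs 1, rem=9, I/O yield, promote→Q0. Q0=[P2,P3] Q1=[P1,P4] Q2=[]
t=10-12: P2@Q0 runs 2, rem=9, I/O yield, promote→Q0. Q0=[P3,P2] Q1=[P1,P4] Q2=[]
t=12-13: P3@Q0 runs 1, rem=8, I/O yield, promote→Q0. Q0=[P2,P3] Q1=[P1,P4] Q2=[]
t=13-15: P2@Q0 runs 2, rem=7, I/O yield, promote→Q0. Q0=[P3,P2] Q1=[P1,P4] Q2=[]
t=15-16: P3@Q0 runs 1, rem=7, I/O yield, promote→Q0. Q0=[P2,P3] Q1=[P1,P4] Q2=[]
t=16-18: P2@Q0 runs 2, rem=5, I/O yield, promote→Q0. Q0=[P3,P2] Q1=[P1,P4] Q2=[]
t=18-19: P3@Q0 runs 1, rem=6, I/O yield, promote→Q0. Q0=[P2,P3] Q1=[P1,P4] Q2=[]
t=19-21: P2@Q0 runs 2, rem=3, I/O yield, promote→Q0. Q0=[P3,P2] Q1=[P1,P4] Q2=[]
t=21-22: P3@Q0 runs 1, rem=5, I/O yield, promote→Q0. Q0=[P2,P3] Q1=[P1,P4] Q2=[]
t=22-24: P2@Q0 runs 2, rem=1, I/O yield, promote→Q0. Q0=[P3,P2] Q1=[P1,P4] Q2=[]
t=24-25: P3@Q0 runs 1, rem=4, I/O yield, promote→Q0. Q0=[P2,P3] Q1=[P1,P4] Q2=[]
t=25-26: P2@Q0 runs 1, rem=0, completes. Q0=[P3] Q1=[P1,P4] Q2=[]
t=26-27: P3@Q0 runs 1, rem=3, I/O yield, promote→Q0. Q0=[P3] Q1=[P1,P4] Q2=[]
t=27-28: P3@Q0 runs 1, rem=2, I/O yield, promote→Q0. Q0=[P3] Q1=[P1,P4] Q2=[]
t=28-29: P3@Q0 runs 1, rem=1, I/O yield, promote→Q0. Q0=[P3] Q1=[P1,P4] Q2=[]
t=29-30: P3@Q0 runs 1, rem=0, completes. Q0=[] Q1=[P1,P4] Q2=[]
t=30-34: P1@Q1 runs 4, rem=5, quantum used, demote→Q2. Q0=[] Q1=[P4] Q2=[P1]
t=34-36: P4@Q1 runs 2, rem=0, completes. Q0=[] Q1=[] Q2=[P1]
t=36-41: P1@Q2 runs 5, rem=0, completes. Q0=[] Q1=[] Q2=[]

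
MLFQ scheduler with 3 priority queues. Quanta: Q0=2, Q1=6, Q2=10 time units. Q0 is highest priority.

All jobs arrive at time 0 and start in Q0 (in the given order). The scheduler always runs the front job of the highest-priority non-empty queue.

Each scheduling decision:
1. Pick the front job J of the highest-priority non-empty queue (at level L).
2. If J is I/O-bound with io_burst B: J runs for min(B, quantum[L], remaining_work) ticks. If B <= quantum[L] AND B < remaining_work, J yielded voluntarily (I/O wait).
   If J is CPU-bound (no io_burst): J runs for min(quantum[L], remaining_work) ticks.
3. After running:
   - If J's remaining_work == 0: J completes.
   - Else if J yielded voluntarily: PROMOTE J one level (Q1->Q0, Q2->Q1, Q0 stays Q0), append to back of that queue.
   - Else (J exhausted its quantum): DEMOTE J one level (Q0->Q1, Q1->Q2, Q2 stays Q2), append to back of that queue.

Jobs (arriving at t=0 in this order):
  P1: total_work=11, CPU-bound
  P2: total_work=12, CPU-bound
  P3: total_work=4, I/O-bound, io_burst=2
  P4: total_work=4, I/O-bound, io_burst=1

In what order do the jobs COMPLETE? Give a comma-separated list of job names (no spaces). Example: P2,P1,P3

t=0-2: P1@Q0 runs 2, rem=9, quantum used, demote→Q1. Q0=[P2,P3,P4] Q1=[P1] Q2=[]
t=2-4: P2@Q0 runs 2, rem=10, quantum used, demote→Q1. Q0=[P3,P4] Q1=[P1,P2] Q2=[]
t=4-6: P3@Q0 runs 2, rem=2, I/O yield, promote→Q0. Q0=[P4,P3] Q1=[P1,P2] Q2=[]
t=6-7: P4@Q0 runs 1, rem=3, I/O yield, promote→Q0. Q0=[P3,P4] Q1=[P1,P2] Q2=[]
t=7-9: P3@Q0 runs 2, rem=0, completes. Q0=[P4] Q1=[P1,P2] Q2=[]
t=9-10: P4@Q0 runs 1, rem=2, I/O yield, promote→Q0. Q0=[P4] Q1=[P1,P2] Q2=[]
t=10-11: P4@Q0 runs 1, rem=1, I/O yield, promote→Q0. Q0=[P4] Q1=[P1,P2] Q2=[]
t=11-12: P4@Q0 runs 1, rem=0, completes. Q0=[] Q1=[P1,P2] Q2=[]
t=12-18: P1@Q1 runs 6, rem=3, quantum used, demote→Q2. Q0=[] Q1=[P2] Q2=[P1]
t=18-24: P2@Q1 runs 6, rem=4, quantum used, demote→Q2. Q0=[] Q1=[] Q2=[P1,P2]
t=24-27: P1@Q2 runs 3, rem=0, completes. Q0=[] Q1=[] Q2=[P2]
t=27-31: P2@Q2 runs 4, rem=0, completes. Q0=[] Q1=[] Q2=[]

Answer: P3,P4,P1,P2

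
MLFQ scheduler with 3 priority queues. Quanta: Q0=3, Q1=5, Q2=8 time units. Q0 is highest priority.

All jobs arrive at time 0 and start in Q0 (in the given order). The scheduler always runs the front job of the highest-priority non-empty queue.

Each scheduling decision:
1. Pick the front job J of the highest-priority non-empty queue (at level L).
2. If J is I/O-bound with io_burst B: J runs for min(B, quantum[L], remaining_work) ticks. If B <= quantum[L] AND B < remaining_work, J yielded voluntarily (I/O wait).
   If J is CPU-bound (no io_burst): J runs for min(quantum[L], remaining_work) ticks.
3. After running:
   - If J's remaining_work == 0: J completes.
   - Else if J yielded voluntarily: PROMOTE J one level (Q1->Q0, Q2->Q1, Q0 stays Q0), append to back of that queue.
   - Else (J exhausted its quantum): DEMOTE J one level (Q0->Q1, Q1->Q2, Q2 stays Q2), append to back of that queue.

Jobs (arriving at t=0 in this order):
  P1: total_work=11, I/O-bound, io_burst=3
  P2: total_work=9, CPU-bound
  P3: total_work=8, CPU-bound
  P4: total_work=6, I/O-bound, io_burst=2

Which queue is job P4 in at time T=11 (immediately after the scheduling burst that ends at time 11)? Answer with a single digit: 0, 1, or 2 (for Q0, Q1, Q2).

Answer: 0

Derivation:
t=0-3: P1@Q0 runs 3, rem=8, I/O yield, promote→Q0. Q0=[P2,P3,P4,P1] Q1=[] Q2=[]
t=3-6: P2@Q0 runs 3, rem=6, quantum used, demote→Q1. Q0=[P3,P4,P1] Q1=[P2] Q2=[]
t=6-9: P3@Q0 runs 3, rem=5, quantum used, demote→Q1. Q0=[P4,P1] Q1=[P2,P3] Q2=[]
t=9-11: P4@Q0 runs 2, rem=4, I/O yield, promote→Q0. Q0=[P1,P4] Q1=[P2,P3] Q2=[]
t=11-14: P1@Q0 runs 3, rem=5, I/O yield, promote→Q0. Q0=[P4,P1] Q1=[P2,P3] Q2=[]
t=14-16: P4@Q0 runs 2, rem=2, I/O yield, promote→Q0. Q0=[P1,P4] Q1=[P2,P3] Q2=[]
t=16-19: P1@Q0 runs 3, rem=2, I/O yield, promote→Q0. Q0=[P4,P1] Q1=[P2,P3] Q2=[]
t=19-21: P4@Q0 runs 2, rem=0, completes. Q0=[P1] Q1=[P2,P3] Q2=[]
t=21-23: P1@Q0 runs 2, rem=0, completes. Q0=[] Q1=[P2,P3] Q2=[]
t=23-28: P2@Q1 runs 5, rem=1, quantum used, demote→Q2. Q0=[] Q1=[P3] Q2=[P2]
t=28-33: P3@Q1 runs 5, rem=0, completes. Q0=[] Q1=[] Q2=[P2]
t=33-34: P2@Q2 runs 1, rem=0, completes. Q0=[] Q1=[] Q2=[]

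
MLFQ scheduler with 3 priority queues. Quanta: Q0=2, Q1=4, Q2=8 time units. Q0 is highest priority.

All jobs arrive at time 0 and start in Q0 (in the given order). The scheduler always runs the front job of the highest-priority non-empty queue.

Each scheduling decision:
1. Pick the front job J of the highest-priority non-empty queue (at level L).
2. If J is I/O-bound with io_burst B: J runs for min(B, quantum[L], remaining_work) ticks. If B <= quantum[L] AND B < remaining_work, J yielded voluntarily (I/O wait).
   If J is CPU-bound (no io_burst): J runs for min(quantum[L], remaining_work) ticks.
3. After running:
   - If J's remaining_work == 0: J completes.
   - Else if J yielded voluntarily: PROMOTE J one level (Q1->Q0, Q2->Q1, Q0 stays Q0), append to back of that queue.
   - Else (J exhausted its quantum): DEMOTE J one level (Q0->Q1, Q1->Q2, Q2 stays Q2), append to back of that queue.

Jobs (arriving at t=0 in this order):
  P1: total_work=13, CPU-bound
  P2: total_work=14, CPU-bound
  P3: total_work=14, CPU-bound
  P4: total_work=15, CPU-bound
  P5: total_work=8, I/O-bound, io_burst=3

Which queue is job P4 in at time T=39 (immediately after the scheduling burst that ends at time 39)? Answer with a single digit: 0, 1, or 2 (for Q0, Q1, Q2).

t=0-2: P1@Q0 runs 2, rem=11, quantum used, demote→Q1. Q0=[P2,P3,P4,P5] Q1=[P1] Q2=[]
t=2-4: P2@Q0 runs 2, rem=12, quantum used, demote→Q1. Q0=[P3,P4,P5] Q1=[P1,P2] Q2=[]
t=4-6: P3@Q0 runs 2, rem=12, quantum used, demote→Q1. Q0=[P4,P5] Q1=[P1,P2,P3] Q2=[]
t=6-8: P4@Q0 runs 2, rem=13, quantum used, demote→Q1. Q0=[P5] Q1=[P1,P2,P3,P4] Q2=[]
t=8-10: P5@Q0 runs 2, rem=6, quantum used, demote→Q1. Q0=[] Q1=[P1,P2,P3,P4,P5] Q2=[]
t=10-14: P1@Q1 runs 4, rem=7, quantum used, demote→Q2. Q0=[] Q1=[P2,P3,P4,P5] Q2=[P1]
t=14-18: P2@Q1 runs 4, rem=8, quantum used, demote→Q2. Q0=[] Q1=[P3,P4,P5] Q2=[P1,P2]
t=18-22: P3@Q1 runs 4, rem=8, quantum used, demote→Q2. Q0=[] Q1=[P4,P5] Q2=[P1,P2,P3]
t=22-26: P4@Q1 runs 4, rem=9, quantum used, demote→Q2. Q0=[] Q1=[P5] Q2=[P1,P2,P3,P4]
t=26-29: P5@Q1 runs 3, rem=3, I/O yield, promote→Q0. Q0=[P5] Q1=[] Q2=[P1,P2,P3,P4]
t=29-31: P5@Q0 runs 2, rem=1, quantum used, demote→Q1. Q0=[] Q1=[P5] Q2=[P1,P2,P3,P4]
t=31-32: P5@Q1 runs 1, rem=0, completes. Q0=[] Q1=[] Q2=[P1,P2,P3,P4]
t=32-39: P1@Q2 runs 7, rem=0, completes. Q0=[] Q1=[] Q2=[P2,P3,P4]
t=39-47: P2@Q2 runs 8, rem=0, completes. Q0=[] Q1=[] Q2=[P3,P4]
t=47-55: P3@Q2 runs 8, rem=0, completes. Q0=[] Q1=[] Q2=[P4]
t=55-63: P4@Q2 runs 8, rem=1, quantum used, demote→Q2. Q0=[] Q1=[] Q2=[P4]
t=63-64: P4@Q2 runs 1, rem=0, completes. Q0=[] Q1=[] Q2=[]

Answer: 2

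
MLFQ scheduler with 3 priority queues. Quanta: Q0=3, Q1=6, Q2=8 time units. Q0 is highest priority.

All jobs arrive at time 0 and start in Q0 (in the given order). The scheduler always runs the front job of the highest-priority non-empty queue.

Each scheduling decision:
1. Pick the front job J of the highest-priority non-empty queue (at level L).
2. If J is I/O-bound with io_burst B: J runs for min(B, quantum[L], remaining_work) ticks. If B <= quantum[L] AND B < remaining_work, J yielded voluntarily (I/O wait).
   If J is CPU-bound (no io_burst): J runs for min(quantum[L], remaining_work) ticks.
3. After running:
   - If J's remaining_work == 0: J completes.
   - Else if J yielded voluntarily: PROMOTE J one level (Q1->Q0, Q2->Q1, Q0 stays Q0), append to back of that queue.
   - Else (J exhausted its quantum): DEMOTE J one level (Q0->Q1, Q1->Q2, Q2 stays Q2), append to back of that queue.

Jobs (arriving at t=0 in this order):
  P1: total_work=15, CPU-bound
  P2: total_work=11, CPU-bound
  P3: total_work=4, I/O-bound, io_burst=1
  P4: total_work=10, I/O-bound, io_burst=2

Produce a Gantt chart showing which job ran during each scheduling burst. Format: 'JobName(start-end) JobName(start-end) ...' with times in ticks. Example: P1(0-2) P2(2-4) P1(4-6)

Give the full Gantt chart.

Answer: P1(0-3) P2(3-6) P3(6-7) P4(7-9) P3(9-10) P4(10-12) P3(12-13) P4(13-15) P3(15-16) P4(16-18) P4(18-20) P1(20-26) P2(26-32) P1(32-38) P2(38-40)

Derivation:
t=0-3: P1@Q0 runs 3, rem=12, quantum used, demote→Q1. Q0=[P2,P3,P4] Q1=[P1] Q2=[]
t=3-6: P2@Q0 runs 3, rem=8, quantum used, demote→Q1. Q0=[P3,P4] Q1=[P1,P2] Q2=[]
t=6-7: P3@Q0 runs 1, rem=3, I/O yield, promote→Q0. Q0=[P4,P3] Q1=[P1,P2] Q2=[]
t=7-9: P4@Q0 runs 2, rem=8, I/O yield, promote→Q0. Q0=[P3,P4] Q1=[P1,P2] Q2=[]
t=9-10: P3@Q0 runs 1, rem=2, I/O yield, promote→Q0. Q0=[P4,P3] Q1=[P1,P2] Q2=[]
t=10-12: P4@Q0 runs 2, rem=6, I/O yield, promote→Q0. Q0=[P3,P4] Q1=[P1,P2] Q2=[]
t=12-13: P3@Q0 runs 1, rem=1, I/O yield, promote→Q0. Q0=[P4,P3] Q1=[P1,P2] Q2=[]
t=13-15: P4@Q0 runs 2, rem=4, I/O yield, promote→Q0. Q0=[P3,P4] Q1=[P1,P2] Q2=[]
t=15-16: P3@Q0 runs 1, rem=0, completes. Q0=[P4] Q1=[P1,P2] Q2=[]
t=16-18: P4@Q0 runs 2, rem=2, I/O yield, promote→Q0. Q0=[P4] Q1=[P1,P2] Q2=[]
t=18-20: P4@Q0 runs 2, rem=0, completes. Q0=[] Q1=[P1,P2] Q2=[]
t=20-26: P1@Q1 runs 6, rem=6, quantum used, demote→Q2. Q0=[] Q1=[P2] Q2=[P1]
t=26-32: P2@Q1 runs 6, rem=2, quantum used, demote→Q2. Q0=[] Q1=[] Q2=[P1,P2]
t=32-38: P1@Q2 runs 6, rem=0, completes. Q0=[] Q1=[] Q2=[P2]
t=38-40: P2@Q2 runs 2, rem=0, completes. Q0=[] Q1=[] Q2=[]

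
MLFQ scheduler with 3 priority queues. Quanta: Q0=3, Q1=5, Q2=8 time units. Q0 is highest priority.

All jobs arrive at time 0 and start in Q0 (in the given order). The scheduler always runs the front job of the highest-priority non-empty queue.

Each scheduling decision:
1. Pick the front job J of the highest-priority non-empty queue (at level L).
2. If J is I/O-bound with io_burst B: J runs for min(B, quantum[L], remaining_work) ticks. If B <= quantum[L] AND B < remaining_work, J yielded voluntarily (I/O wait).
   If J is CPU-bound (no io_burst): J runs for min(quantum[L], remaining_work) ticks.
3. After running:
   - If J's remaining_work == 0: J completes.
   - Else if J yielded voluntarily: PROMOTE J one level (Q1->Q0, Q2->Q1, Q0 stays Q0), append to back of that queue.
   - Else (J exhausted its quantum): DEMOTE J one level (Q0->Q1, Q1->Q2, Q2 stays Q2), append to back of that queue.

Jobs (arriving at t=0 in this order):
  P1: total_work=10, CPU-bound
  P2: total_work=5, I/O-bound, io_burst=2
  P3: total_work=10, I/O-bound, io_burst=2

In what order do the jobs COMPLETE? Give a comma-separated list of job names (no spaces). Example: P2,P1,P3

t=0-3: P1@Q0 runs 3, rem=7, quantum used, demote→Q1. Q0=[P2,P3] Q1=[P1] Q2=[]
t=3-5: P2@Q0 runs 2, rem=3, I/O yield, promote→Q0. Q0=[P3,P2] Q1=[P1] Q2=[]
t=5-7: P3@Q0 runs 2, rem=8, I/O yield, promote→Q0. Q0=[P2,P3] Q1=[P1] Q2=[]
t=7-9: P2@Q0 runs 2, rem=1, I/O yield, promote→Q0. Q0=[P3,P2] Q1=[P1] Q2=[]
t=9-11: P3@Q0 runs 2, rem=6, I/O yield, promote→Q0. Q0=[P2,P3] Q1=[P1] Q2=[]
t=11-12: P2@Q0 runs 1, rem=0, completes. Q0=[P3] Q1=[P1] Q2=[]
t=12-14: P3@Q0 runs 2, rem=4, I/O yield, promote→Q0. Q0=[P3] Q1=[P1] Q2=[]
t=14-16: P3@Q0 runs 2, rem=2, I/O yield, promote→Q0. Q0=[P3] Q1=[P1] Q2=[]
t=16-18: P3@Q0 runs 2, rem=0, completes. Q0=[] Q1=[P1] Q2=[]
t=18-23: P1@Q1 runs 5, rem=2, quantum used, demote→Q2. Q0=[] Q1=[] Q2=[P1]
t=23-25: P1@Q2 runs 2, rem=0, completes. Q0=[] Q1=[] Q2=[]

Answer: P2,P3,P1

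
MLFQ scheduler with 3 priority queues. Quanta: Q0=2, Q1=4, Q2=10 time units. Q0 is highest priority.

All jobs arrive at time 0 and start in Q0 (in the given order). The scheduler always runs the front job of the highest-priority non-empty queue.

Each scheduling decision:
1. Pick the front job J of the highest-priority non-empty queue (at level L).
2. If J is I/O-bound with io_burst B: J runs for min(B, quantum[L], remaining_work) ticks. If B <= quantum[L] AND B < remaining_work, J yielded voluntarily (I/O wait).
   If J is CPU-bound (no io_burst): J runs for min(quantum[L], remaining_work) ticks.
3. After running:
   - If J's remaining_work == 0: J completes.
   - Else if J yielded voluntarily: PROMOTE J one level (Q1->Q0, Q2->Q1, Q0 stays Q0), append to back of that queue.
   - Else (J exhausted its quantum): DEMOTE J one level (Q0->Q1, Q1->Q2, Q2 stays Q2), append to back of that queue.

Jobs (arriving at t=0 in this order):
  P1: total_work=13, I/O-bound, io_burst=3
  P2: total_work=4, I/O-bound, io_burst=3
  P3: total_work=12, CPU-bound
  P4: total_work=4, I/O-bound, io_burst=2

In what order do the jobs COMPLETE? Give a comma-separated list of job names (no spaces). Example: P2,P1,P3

Answer: P4,P2,P1,P3

Derivation:
t=0-2: P1@Q0 runs 2, rem=11, quantum used, demote→Q1. Q0=[P2,P3,P4] Q1=[P1] Q2=[]
t=2-4: P2@Q0 runs 2, rem=2, quantum used, demote→Q1. Q0=[P3,P4] Q1=[P1,P2] Q2=[]
t=4-6: P3@Q0 runs 2, rem=10, quantum used, demote→Q1. Q0=[P4] Q1=[P1,P2,P3] Q2=[]
t=6-8: P4@Q0 runs 2, rem=2, I/O yield, promote→Q0. Q0=[P4] Q1=[P1,P2,P3] Q2=[]
t=8-10: P4@Q0 runs 2, rem=0, completes. Q0=[] Q1=[P1,P2,P3] Q2=[]
t=10-13: P1@Q1 runs 3, rem=8, I/O yield, promote→Q0. Q0=[P1] Q1=[P2,P3] Q2=[]
t=13-15: P1@Q0 runs 2, rem=6, quantum used, demote→Q1. Q0=[] Q1=[P2,P3,P1] Q2=[]
t=15-17: P2@Q1 runs 2, rem=0, completes. Q0=[] Q1=[P3,P1] Q2=[]
t=17-21: P3@Q1 runs 4, rem=6, quantum used, demote→Q2. Q0=[] Q1=[P1] Q2=[P3]
t=21-24: P1@Q1 runs 3, rem=3, I/O yield, promote→Q0. Q0=[P1] Q1=[] Q2=[P3]
t=24-26: P1@Q0 runs 2, rem=1, quantum used, demote→Q1. Q0=[] Q1=[P1] Q2=[P3]
t=26-27: P1@Q1 runs 1, rem=0, completes. Q0=[] Q1=[] Q2=[P3]
t=27-33: P3@Q2 runs 6, rem=0, completes. Q0=[] Q1=[] Q2=[]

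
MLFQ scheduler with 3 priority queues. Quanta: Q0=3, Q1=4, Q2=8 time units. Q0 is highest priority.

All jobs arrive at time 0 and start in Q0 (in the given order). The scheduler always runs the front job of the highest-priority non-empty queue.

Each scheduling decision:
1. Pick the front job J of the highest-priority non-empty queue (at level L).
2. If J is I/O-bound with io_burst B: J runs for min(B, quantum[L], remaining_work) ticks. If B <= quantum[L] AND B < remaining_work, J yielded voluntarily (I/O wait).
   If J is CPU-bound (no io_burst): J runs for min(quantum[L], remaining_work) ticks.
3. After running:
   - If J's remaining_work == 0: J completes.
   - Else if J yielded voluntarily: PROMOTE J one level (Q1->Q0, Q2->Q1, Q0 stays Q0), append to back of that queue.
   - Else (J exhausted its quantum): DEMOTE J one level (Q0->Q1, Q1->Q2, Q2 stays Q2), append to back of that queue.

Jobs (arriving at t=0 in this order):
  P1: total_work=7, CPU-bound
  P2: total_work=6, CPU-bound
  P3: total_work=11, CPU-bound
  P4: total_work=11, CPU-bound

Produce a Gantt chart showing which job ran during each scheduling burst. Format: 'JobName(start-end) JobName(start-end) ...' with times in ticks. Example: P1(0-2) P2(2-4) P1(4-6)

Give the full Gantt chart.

t=0-3: P1@Q0 runs 3, rem=4, quantum used, demote→Q1. Q0=[P2,P3,P4] Q1=[P1] Q2=[]
t=3-6: P2@Q0 runs 3, rem=3, quantum used, demote→Q1. Q0=[P3,P4] Q1=[P1,P2] Q2=[]
t=6-9: P3@Q0 runs 3, rem=8, quantum used, demote→Q1. Q0=[P4] Q1=[P1,P2,P3] Q2=[]
t=9-12: P4@Q0 runs 3, rem=8, quantum used, demote→Q1. Q0=[] Q1=[P1,P2,P3,P4] Q2=[]
t=12-16: P1@Q1 runs 4, rem=0, completes. Q0=[] Q1=[P2,P3,P4] Q2=[]
t=16-19: P2@Q1 runs 3, rem=0, completes. Q0=[] Q1=[P3,P4] Q2=[]
t=19-23: P3@Q1 runs 4, rem=4, quantum used, demote→Q2. Q0=[] Q1=[P4] Q2=[P3]
t=23-27: P4@Q1 runs 4, rem=4, quantum used, demote→Q2. Q0=[] Q1=[] Q2=[P3,P4]
t=27-31: P3@Q2 runs 4, rem=0, completes. Q0=[] Q1=[] Q2=[P4]
t=31-35: P4@Q2 runs 4, rem=0, completes. Q0=[] Q1=[] Q2=[]

Answer: P1(0-3) P2(3-6) P3(6-9) P4(9-12) P1(12-16) P2(16-19) P3(19-23) P4(23-27) P3(27-31) P4(31-35)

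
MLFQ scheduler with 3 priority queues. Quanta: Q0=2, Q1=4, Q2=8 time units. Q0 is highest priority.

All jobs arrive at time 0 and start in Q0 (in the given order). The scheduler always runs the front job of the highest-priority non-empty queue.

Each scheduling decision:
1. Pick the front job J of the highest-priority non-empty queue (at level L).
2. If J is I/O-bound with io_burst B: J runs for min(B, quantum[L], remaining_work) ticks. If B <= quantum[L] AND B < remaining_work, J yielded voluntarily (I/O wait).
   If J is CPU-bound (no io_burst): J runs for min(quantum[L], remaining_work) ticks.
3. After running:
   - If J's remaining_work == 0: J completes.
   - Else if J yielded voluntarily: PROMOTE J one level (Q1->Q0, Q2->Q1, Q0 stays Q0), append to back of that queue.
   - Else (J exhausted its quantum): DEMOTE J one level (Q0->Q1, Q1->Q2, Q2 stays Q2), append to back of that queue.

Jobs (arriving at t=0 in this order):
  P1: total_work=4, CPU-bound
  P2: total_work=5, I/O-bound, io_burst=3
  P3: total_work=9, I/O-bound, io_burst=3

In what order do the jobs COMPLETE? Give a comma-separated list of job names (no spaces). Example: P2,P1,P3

t=0-2: P1@Q0 runs 2, rem=2, quantum used, demote→Q1. Q0=[P2,P3] Q1=[P1] Q2=[]
t=2-4: P2@Q0 runs 2, rem=3, quantum used, demote→Q1. Q0=[P3] Q1=[P1,P2] Q2=[]
t=4-6: P3@Q0 runs 2, rem=7, quantum used, demote→Q1. Q0=[] Q1=[P1,P2,P3] Q2=[]
t=6-8: P1@Q1 runs 2, rem=0, completes. Q0=[] Q1=[P2,P3] Q2=[]
t=8-11: P2@Q1 runs 3, rem=0, completes. Q0=[] Q1=[P3] Q2=[]
t=11-14: P3@Q1 runs 3, rem=4, I/O yield, promote→Q0. Q0=[P3] Q1=[] Q2=[]
t=14-16: P3@Q0 runs 2, rem=2, quantum used, demote→Q1. Q0=[] Q1=[P3] Q2=[]
t=16-18: P3@Q1 runs 2, rem=0, completes. Q0=[] Q1=[] Q2=[]

Answer: P1,P2,P3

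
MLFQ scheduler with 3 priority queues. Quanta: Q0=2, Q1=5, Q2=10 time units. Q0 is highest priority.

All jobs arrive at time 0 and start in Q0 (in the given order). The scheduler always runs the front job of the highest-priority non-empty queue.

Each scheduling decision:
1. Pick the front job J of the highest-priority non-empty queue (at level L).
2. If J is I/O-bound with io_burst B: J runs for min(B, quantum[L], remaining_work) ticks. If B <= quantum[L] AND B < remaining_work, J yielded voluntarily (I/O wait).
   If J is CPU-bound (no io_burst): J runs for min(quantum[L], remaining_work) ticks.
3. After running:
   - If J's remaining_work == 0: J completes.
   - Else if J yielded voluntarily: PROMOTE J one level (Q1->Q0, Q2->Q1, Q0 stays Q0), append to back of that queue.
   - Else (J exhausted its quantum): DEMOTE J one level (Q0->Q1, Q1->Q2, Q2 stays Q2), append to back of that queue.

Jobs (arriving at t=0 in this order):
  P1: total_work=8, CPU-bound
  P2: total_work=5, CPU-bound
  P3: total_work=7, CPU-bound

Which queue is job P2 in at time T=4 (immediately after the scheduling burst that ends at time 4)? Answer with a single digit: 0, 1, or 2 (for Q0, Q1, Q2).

Answer: 1

Derivation:
t=0-2: P1@Q0 runs 2, rem=6, quantum used, demote→Q1. Q0=[P2,P3] Q1=[P1] Q2=[]
t=2-4: P2@Q0 runs 2, rem=3, quantum used, demote→Q1. Q0=[P3] Q1=[P1,P2] Q2=[]
t=4-6: P3@Q0 runs 2, rem=5, quantum used, demote→Q1. Q0=[] Q1=[P1,P2,P3] Q2=[]
t=6-11: P1@Q1 runs 5, rem=1, quantum used, demote→Q2. Q0=[] Q1=[P2,P3] Q2=[P1]
t=11-14: P2@Q1 runs 3, rem=0, completes. Q0=[] Q1=[P3] Q2=[P1]
t=14-19: P3@Q1 runs 5, rem=0, completes. Q0=[] Q1=[] Q2=[P1]
t=19-20: P1@Q2 runs 1, rem=0, completes. Q0=[] Q1=[] Q2=[]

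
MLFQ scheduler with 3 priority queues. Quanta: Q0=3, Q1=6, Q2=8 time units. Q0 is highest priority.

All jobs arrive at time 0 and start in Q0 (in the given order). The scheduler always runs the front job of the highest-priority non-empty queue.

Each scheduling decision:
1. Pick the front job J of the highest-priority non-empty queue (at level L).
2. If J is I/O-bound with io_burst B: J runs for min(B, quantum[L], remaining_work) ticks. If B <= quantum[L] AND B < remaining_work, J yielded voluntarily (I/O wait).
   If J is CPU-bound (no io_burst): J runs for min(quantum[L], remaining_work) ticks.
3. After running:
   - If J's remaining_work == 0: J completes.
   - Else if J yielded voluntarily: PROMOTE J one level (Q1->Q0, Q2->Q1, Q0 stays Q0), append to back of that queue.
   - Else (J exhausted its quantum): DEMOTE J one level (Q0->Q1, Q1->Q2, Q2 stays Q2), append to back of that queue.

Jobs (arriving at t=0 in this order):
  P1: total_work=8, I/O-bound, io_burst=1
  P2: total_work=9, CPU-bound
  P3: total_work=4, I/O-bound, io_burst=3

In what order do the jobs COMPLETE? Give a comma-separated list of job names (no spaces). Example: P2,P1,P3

t=0-1: P1@Q0 runs 1, rem=7, I/O yield, promote→Q0. Q0=[P2,P3,P1] Q1=[] Q2=[]
t=1-4: P2@Q0 runs 3, rem=6, quantum used, demote→Q1. Q0=[P3,P1] Q1=[P2] Q2=[]
t=4-7: P3@Q0 runs 3, rem=1, I/O yield, promote→Q0. Q0=[P1,P3] Q1=[P2] Q2=[]
t=7-8: P1@Q0 runs 1, rem=6, I/O yield, promote→Q0. Q0=[P3,P1] Q1=[P2] Q2=[]
t=8-9: P3@Q0 runs 1, rem=0, completes. Q0=[P1] Q1=[P2] Q2=[]
t=9-10: P1@Q0 runs 1, rem=5, I/O yield, promote→Q0. Q0=[P1] Q1=[P2] Q2=[]
t=10-11: P1@Q0 runs 1, rem=4, I/O yield, promote→Q0. Q0=[P1] Q1=[P2] Q2=[]
t=11-12: P1@Q0 runs 1, rem=3, I/O yield, promote→Q0. Q0=[P1] Q1=[P2] Q2=[]
t=12-13: P1@Q0 runs 1, rem=2, I/O yield, promote→Q0. Q0=[P1] Q1=[P2] Q2=[]
t=13-14: P1@Q0 runs 1, rem=1, I/O yield, promote→Q0. Q0=[P1] Q1=[P2] Q2=[]
t=14-15: P1@Q0 runs 1, rem=0, completes. Q0=[] Q1=[P2] Q2=[]
t=15-21: P2@Q1 runs 6, rem=0, completes. Q0=[] Q1=[] Q2=[]

Answer: P3,P1,P2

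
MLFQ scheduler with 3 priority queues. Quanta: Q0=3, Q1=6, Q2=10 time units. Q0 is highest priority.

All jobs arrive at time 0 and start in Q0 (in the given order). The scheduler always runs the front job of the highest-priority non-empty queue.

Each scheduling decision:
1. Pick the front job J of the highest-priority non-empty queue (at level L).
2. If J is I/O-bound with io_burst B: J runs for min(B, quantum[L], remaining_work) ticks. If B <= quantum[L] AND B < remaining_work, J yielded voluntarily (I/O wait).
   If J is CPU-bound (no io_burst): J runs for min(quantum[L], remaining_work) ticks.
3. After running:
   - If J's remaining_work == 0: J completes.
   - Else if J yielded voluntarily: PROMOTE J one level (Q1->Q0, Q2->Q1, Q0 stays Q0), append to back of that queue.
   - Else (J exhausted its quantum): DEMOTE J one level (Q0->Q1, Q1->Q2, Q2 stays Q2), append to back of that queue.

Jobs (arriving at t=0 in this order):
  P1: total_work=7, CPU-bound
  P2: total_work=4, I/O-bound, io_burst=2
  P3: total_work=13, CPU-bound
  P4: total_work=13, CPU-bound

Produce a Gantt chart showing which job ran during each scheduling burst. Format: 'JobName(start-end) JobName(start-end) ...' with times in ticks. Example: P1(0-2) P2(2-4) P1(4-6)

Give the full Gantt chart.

t=0-3: P1@Q0 runs 3, rem=4, quantum used, demote→Q1. Q0=[P2,P3,P4] Q1=[P1] Q2=[]
t=3-5: P2@Q0 runs 2, rem=2, I/O yield, promote→Q0. Q0=[P3,P4,P2] Q1=[P1] Q2=[]
t=5-8: P3@Q0 runs 3, rem=10, quantum used, demote→Q1. Q0=[P4,P2] Q1=[P1,P3] Q2=[]
t=8-11: P4@Q0 runs 3, rem=10, quantum used, demote→Q1. Q0=[P2] Q1=[P1,P3,P4] Q2=[]
t=11-13: P2@Q0 runs 2, rem=0, completes. Q0=[] Q1=[P1,P3,P4] Q2=[]
t=13-17: P1@Q1 runs 4, rem=0, completes. Q0=[] Q1=[P3,P4] Q2=[]
t=17-23: P3@Q1 runs 6, rem=4, quantum used, demote→Q2. Q0=[] Q1=[P4] Q2=[P3]
t=23-29: P4@Q1 runs 6, rem=4, quantum used, demote→Q2. Q0=[] Q1=[] Q2=[P3,P4]
t=29-33: P3@Q2 runs 4, rem=0, completes. Q0=[] Q1=[] Q2=[P4]
t=33-37: P4@Q2 runs 4, rem=0, completes. Q0=[] Q1=[] Q2=[]

Answer: P1(0-3) P2(3-5) P3(5-8) P4(8-11) P2(11-13) P1(13-17) P3(17-23) P4(23-29) P3(29-33) P4(33-37)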